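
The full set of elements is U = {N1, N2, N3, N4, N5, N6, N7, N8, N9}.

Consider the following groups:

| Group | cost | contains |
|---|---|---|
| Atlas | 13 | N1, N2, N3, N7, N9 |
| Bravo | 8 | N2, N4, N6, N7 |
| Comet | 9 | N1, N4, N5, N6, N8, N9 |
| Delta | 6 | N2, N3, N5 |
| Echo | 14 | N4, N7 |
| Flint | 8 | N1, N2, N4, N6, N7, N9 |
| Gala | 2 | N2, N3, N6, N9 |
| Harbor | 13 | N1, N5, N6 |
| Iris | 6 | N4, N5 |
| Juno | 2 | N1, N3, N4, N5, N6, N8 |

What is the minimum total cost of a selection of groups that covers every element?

10

Flint, Juno together cover every element (Flint ∪ Juno = {N1, N2, N3, N4, N5, N6, N7, N8, N9}); total cost 8 + 2 = 10.
The greedy pick Juno, Gala, Bravo costs 12; no covering selection beats 10.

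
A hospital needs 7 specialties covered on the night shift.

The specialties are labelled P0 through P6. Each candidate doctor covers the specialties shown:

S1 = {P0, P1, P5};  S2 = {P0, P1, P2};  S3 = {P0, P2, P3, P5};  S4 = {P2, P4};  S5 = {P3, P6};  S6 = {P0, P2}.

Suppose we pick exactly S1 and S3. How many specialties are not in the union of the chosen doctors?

2

Union of S1, S3 = {P0, P1, P2, P3, P5}.
Not covered: P4, P6 — 2 specialties.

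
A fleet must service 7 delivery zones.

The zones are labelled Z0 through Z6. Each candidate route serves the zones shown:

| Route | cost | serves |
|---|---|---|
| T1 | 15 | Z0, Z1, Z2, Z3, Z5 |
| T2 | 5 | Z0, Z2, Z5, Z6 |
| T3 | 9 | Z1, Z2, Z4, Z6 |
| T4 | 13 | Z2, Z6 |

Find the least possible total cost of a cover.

T1, T3 together cover every zone (T1 ∪ T3 = {Z0, Z1, Z2, Z3, Z4, Z5, Z6}); total cost 15 + 9 = 24.
The greedy pick T2, T3, T1 costs 29; no covering selection beats 24.

24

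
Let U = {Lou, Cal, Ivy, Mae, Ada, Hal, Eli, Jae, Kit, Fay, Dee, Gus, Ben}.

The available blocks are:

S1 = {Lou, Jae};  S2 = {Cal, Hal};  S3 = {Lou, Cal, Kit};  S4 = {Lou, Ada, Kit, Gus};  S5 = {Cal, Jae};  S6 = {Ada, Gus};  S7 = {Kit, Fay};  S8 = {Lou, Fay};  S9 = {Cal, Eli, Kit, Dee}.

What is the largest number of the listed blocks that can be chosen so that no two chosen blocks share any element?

S1, S2, S6, S7 are pairwise disjoint (S1={Lou,Jae}; S2={Cal,Hal}; S6={Ada,Gus}; S7={Kit,Fay}).
Every remaining block overlaps one of these, and no 5 of the listed blocks are pairwise disjoint, so 4 is the maximum.

4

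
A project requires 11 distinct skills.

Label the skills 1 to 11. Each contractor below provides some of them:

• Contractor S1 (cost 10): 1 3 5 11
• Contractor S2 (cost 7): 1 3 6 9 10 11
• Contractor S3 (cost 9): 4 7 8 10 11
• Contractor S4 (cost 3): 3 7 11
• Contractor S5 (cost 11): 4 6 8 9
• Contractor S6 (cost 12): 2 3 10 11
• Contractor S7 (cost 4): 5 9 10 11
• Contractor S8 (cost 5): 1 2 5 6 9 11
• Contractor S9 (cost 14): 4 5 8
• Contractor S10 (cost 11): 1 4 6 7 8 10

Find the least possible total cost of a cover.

17

S3, S4, S8 together cover every skill (S3 ∪ S4 ∪ S8 = {1, 2, 3, 4, 5, 6, 7, 8, 9, 10, 11}); total cost 9 + 3 + 5 = 17.
No covering selection has total cost below 17.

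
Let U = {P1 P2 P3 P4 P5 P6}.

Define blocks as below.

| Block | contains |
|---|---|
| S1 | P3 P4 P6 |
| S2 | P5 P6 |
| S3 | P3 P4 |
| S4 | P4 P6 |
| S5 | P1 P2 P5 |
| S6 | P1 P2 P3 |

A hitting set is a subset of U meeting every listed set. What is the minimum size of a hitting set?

3

H = {P2, P4, P5} meets every block (each contains at least one member of H), and |H| = 3.
No choice of 2 points meets every block, so 3 is the minimum.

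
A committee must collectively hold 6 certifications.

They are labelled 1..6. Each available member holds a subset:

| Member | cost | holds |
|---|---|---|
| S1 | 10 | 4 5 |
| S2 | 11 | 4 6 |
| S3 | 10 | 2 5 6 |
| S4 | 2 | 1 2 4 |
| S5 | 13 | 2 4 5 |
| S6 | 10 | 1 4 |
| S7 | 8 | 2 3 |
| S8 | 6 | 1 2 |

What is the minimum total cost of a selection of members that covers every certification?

S3, S4, S7 together cover every certification (S3 ∪ S4 ∪ S7 = {1, 2, 3, 4, 5, 6}); total cost 10 + 2 + 8 = 20.
No covering selection has total cost below 20.

20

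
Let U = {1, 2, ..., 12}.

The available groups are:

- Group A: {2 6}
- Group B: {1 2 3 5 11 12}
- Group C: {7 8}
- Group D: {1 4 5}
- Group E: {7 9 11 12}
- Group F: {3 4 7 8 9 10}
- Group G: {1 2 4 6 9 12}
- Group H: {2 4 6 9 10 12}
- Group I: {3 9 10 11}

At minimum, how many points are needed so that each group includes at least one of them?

4

T = {2, 4, 8, 9} meets every group (each contains at least one member of T), and |T| = 4.
The groups A, C, D, I are pairwise disjoint, so any hitting set needs a separate point for each — at least 4. Hence 4 is optimal.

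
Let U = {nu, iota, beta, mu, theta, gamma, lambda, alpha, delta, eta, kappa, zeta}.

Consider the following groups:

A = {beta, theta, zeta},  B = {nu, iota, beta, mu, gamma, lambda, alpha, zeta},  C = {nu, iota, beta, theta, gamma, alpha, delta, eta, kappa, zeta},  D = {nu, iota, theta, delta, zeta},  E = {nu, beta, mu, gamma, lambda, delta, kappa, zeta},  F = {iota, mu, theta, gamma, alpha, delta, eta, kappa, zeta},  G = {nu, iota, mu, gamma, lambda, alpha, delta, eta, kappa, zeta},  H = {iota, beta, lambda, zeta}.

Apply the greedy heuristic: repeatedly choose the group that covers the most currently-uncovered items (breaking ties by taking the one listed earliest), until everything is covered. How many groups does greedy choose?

Greedy: pick C (covers 10 new) → pick B (covers 2 new). Total picks: 2.

2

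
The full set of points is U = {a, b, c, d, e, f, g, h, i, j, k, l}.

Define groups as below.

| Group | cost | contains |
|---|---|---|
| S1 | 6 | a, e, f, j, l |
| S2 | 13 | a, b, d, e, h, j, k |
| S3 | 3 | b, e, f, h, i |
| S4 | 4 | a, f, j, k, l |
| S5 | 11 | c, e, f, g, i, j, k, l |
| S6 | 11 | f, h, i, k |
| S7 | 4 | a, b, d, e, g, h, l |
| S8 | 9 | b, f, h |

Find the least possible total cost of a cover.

S5, S7 together cover every point (S5 ∪ S7 = {a, b, c, d, e, f, g, h, i, j, k, l}); total cost 11 + 4 = 15.
The greedy pick S7, S4, S3, S5 costs 22; no covering selection beats 15.

15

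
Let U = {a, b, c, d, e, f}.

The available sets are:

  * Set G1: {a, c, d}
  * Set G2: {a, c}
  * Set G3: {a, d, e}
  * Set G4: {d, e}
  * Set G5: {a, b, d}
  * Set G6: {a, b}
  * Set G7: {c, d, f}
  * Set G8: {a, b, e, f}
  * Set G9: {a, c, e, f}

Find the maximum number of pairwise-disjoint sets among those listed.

2

G6, G7 are pairwise disjoint (G6={a,b}; G7={c,d,f}).
Every remaining set overlaps one of these, and no 3 of the listed sets are pairwise disjoint, so 2 is the maximum.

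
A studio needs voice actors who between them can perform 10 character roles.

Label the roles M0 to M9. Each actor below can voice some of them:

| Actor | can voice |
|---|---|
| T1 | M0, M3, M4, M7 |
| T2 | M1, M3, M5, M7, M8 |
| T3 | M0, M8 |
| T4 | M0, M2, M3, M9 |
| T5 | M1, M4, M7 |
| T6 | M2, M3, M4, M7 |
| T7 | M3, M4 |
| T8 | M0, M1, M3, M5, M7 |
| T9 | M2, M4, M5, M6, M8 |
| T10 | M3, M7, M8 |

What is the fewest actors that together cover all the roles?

T4 and T5 and T9 together: T4 ∪ T5 ∪ T9 = {M0, M1, M2, M3, M4, M5, M6, M7, M8, M9} — every role is covered.
Only T9 contains M6, so T9 is forced; the remaining 5 roles need at least 2 more actors (each remaining actor adds at most 4) — so at least 3 actors are needed, and 3 is optimal.

3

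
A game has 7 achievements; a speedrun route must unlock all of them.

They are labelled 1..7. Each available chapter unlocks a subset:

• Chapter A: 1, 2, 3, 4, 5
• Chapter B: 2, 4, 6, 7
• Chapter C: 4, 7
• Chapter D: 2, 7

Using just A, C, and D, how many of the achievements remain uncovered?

1

Union of A, C, D = {1, 2, 3, 4, 5, 7}.
Not covered: 6 — 1 achievement.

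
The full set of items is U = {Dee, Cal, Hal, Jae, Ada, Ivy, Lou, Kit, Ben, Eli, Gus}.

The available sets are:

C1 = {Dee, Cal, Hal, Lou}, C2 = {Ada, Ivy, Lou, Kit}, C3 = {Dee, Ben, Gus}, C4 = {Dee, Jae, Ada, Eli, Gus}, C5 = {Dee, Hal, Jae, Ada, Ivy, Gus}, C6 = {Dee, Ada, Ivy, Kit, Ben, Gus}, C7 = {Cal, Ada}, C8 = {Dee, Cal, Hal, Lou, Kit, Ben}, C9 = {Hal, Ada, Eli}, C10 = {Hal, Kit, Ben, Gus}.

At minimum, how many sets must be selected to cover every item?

Take {C1, C4, C6}. Their union is {Dee, Cal, Hal, Jae, Ada, Ivy, Lou, Kit, Ben, Eli, Gus}, which is all 11 items.
No 2 of the 10 sets cover everything (all 45 combinations miss at least one item), so 3 is optimal.

3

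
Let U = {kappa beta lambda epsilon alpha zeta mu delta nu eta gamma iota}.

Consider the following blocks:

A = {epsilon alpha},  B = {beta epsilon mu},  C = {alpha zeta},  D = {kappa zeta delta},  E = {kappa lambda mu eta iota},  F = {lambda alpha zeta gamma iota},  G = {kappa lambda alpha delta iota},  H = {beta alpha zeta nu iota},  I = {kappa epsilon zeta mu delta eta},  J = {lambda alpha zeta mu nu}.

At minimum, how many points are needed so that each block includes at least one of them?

The 3 points {kappa, epsilon, zeta} hit every block.
No choice of 2 points meets every block, so 3 is the minimum.

3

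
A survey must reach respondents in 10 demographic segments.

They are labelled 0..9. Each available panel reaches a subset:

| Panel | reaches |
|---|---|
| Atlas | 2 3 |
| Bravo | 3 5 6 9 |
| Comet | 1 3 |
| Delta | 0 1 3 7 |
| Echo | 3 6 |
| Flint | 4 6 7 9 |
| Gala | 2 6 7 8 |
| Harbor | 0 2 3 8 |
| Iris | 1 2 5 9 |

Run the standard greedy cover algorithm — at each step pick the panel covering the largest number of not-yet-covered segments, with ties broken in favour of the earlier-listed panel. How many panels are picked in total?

4

Greedy: pick Bravo (covers 4 new) → pick Delta (covers 3 new) → pick Gala (covers 2 new) → pick Flint (covers 1 new). Total picks: 4.
(The true minimum cover uses only 3 panels, so greedy is not optimal here.)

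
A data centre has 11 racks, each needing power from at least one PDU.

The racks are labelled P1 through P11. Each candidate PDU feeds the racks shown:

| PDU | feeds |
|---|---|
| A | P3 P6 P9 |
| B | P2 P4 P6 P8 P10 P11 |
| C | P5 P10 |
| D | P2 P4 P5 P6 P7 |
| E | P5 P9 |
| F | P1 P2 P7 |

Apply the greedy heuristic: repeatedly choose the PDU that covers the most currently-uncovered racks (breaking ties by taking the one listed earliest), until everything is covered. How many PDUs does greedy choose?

Greedy: pick B (covers 6 new) → pick A (covers 2 new) → pick D (covers 2 new) → pick F (covers 1 new). Total picks: 4.

4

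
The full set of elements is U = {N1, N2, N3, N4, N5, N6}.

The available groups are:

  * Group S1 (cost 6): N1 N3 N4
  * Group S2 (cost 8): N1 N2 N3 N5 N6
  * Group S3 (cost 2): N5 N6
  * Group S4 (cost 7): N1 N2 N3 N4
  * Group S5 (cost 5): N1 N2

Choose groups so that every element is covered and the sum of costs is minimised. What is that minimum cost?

S3, S4 together cover every element (S3 ∪ S4 = {N1, N2, N3, N4, N5, N6}); total cost 2 + 7 = 9.
No covering selection has total cost below 9.

9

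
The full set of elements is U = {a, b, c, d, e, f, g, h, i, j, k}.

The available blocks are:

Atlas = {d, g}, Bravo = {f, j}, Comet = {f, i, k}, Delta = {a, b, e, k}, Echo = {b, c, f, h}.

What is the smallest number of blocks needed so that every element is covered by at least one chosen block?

5

Take {Atlas, Bravo, Comet, Delta, Echo}. Their union is {a, b, c, d, e, f, g, h, i, j, k}, which is all 11 elements.
No 4 of the 5 blocks cover everything (all 5 combinations miss at least one element), so 5 is optimal.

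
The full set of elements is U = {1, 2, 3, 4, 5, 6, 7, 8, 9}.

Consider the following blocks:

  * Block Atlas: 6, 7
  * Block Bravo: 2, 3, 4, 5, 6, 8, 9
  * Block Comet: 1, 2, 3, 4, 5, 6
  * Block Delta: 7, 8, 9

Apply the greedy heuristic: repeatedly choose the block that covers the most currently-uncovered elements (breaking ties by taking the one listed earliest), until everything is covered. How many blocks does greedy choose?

3

Greedy: pick Bravo (covers 7 new) → pick Atlas (covers 1 new) → pick Comet (covers 1 new). Total picks: 3.
(The true minimum cover uses only 2 blocks, so greedy is not optimal here.)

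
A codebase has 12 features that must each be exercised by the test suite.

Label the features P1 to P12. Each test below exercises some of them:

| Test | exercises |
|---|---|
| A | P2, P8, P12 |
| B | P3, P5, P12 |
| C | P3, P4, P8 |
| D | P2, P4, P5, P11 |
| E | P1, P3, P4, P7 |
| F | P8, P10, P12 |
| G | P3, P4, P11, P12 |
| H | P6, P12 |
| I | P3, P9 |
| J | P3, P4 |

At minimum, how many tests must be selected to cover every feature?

5

D and E and F and H and I together: D ∪ E ∪ F ∪ H ∪ I = {P1, P2, P3, P4, P5, P6, P7, P8, P9, P10, P11, P12} — every feature is covered.
No 4 of the 10 tests cover everything (all 210 combinations miss at least one feature), so 5 is optimal.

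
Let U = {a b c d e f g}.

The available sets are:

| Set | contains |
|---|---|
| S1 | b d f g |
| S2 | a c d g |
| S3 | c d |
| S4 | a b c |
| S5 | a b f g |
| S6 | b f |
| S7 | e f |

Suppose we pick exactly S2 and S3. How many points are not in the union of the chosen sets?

Union of S2, S3 = {a, c, d, g}.
Not covered: b, e, f — 3 points.

3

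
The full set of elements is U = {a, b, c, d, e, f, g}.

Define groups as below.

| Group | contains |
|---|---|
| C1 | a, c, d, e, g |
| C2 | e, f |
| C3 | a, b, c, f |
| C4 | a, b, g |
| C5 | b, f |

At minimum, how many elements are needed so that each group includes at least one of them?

2

The 2 elements {b, e} hit every group.
The groups C2, C4 are pairwise disjoint, so any hitting set needs a separate element for each — at least 2. Hence 2 is optimal.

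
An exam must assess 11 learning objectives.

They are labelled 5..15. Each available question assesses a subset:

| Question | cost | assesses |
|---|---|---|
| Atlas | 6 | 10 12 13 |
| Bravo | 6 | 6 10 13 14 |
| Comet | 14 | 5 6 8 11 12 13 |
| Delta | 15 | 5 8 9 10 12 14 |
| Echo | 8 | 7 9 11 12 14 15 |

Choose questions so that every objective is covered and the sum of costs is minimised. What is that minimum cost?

Bravo, Comet, Echo together cover every objective (Bravo ∪ Comet ∪ Echo = {5, 6, 7, 8, 9, 10, 11, 12, 13, 14, 15}); total cost 6 + 14 + 8 = 28.
No covering selection has total cost below 28.

28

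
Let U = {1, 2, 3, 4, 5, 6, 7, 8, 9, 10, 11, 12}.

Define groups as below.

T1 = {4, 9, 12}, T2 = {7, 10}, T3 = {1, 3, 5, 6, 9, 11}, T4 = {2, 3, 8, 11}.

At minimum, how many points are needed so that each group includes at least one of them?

3

Take H = {9, 10, 11}. Each listed group contains at least one of these, so H is a hitting set of size 3.
The groups T1, T2, T4 are pairwise disjoint, so any hitting set needs a separate point for each — at least 3. Hence 3 is optimal.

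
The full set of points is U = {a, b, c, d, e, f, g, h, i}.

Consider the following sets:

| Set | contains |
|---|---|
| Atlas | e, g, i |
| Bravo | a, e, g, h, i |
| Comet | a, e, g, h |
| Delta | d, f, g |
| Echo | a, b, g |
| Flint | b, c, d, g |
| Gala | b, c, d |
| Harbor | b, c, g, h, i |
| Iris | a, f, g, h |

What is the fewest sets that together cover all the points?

3

Bravo and Delta and Flint together: Bravo ∪ Delta ∪ Flint = {a, b, c, d, e, f, g, h, i} — every point is covered.
No 2 of the 9 sets cover everything (all 36 combinations miss at least one point), so 3 is optimal.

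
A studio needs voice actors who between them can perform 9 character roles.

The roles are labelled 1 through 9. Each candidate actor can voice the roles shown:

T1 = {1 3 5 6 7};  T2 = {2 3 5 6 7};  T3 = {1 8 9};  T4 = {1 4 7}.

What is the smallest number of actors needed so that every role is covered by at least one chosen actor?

Take {T2, T3, T4}. Their union is {1, 2, 3, 4, 5, 6, 7, 8, 9}, which is all 9 roles.
Only T2 contains 2, so T2 is forced; the remaining 4 roles need at least 2 more actors (each remaining actor adds at most 3) — so at least 3 actors are needed, and 3 is optimal.

3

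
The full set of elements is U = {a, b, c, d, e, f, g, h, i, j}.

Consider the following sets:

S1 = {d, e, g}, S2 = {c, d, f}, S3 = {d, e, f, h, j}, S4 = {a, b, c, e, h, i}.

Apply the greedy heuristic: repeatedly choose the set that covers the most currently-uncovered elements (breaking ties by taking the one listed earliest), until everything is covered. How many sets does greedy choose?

Greedy: pick S4 (covers 6 new) → pick S3 (covers 3 new) → pick S1 (covers 1 new). Total picks: 3.

3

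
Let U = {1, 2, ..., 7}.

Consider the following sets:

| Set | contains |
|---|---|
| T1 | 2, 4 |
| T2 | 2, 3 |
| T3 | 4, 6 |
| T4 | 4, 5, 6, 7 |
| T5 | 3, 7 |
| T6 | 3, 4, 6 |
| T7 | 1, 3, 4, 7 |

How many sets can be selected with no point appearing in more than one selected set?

T2, T4 are pairwise disjoint (T2={2,3}; T4={4,5,6,7}).
Every remaining set overlaps one of these, and no 3 of the listed sets are pairwise disjoint, so 2 is the maximum.

2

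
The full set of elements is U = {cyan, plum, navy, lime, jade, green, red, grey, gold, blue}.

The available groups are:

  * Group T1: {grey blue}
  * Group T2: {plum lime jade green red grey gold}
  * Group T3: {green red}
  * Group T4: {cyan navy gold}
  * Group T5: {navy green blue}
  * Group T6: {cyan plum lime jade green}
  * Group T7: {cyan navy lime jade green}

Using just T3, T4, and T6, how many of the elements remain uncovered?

2

Union of T3, T4, T6 = {cyan, plum, navy, lime, jade, green, red, gold}.
Not covered: grey, blue — 2 elements.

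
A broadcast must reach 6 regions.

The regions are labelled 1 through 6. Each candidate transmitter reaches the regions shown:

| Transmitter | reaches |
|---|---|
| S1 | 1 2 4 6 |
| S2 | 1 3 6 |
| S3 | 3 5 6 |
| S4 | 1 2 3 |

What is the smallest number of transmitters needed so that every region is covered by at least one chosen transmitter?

Take {S1, S3}. Their union is {1, 2, 3, 4, 5, 6}, which is all 6 regions.
No single transmitter has all 6 regions (the largest, S1, has 4), so 2 is optimal.

2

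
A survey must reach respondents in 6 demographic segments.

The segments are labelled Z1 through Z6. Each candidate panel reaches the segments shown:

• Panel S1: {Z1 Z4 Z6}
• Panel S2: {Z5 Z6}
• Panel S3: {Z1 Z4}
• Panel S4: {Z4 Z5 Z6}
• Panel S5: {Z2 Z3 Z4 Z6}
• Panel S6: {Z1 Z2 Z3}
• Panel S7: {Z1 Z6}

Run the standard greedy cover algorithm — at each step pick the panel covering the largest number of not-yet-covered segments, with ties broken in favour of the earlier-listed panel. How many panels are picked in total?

3

Greedy: pick S5 (covers 4 new) → pick S1 (covers 1 new) → pick S2 (covers 1 new). Total picks: 3.
(The true minimum cover uses only 2 panels, so greedy is not optimal here.)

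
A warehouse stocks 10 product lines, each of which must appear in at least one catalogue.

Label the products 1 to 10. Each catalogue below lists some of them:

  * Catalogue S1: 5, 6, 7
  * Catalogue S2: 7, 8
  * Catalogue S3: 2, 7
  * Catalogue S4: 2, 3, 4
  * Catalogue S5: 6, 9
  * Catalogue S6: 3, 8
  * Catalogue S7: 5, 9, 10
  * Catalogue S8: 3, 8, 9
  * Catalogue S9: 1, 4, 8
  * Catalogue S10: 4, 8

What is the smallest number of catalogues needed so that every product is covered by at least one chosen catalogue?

4

Take {S1, S4, S7, S9}. Their union is {1, 2, 3, 4, 5, 6, 7, 8, 9, 10}, which is all 10 products.
Each catalogue has at most 3 products, and 3·3 = 9 < 10 — so at least 4 catalogues are needed, and 4 is optimal.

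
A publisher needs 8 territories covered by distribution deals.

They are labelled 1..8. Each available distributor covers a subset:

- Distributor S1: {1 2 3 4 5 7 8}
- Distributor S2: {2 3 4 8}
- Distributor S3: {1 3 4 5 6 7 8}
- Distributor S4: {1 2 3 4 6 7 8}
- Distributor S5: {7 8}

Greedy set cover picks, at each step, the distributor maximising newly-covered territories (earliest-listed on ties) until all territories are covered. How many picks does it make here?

Greedy: pick S1 (covers 7 new) → pick S3 (covers 1 new). Total picks: 2.

2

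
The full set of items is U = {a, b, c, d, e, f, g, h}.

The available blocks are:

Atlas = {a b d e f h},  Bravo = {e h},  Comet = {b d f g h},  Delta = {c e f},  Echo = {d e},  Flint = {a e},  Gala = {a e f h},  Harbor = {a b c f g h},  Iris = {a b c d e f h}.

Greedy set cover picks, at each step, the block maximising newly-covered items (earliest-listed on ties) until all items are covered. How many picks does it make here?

Greedy: pick Iris (covers 7 new) → pick Comet (covers 1 new). Total picks: 2.

2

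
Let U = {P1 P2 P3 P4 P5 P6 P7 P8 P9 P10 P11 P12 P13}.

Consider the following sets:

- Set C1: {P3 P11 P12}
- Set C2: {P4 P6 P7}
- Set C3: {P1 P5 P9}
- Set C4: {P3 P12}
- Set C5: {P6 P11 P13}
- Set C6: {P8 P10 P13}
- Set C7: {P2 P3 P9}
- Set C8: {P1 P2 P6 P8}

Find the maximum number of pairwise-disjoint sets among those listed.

C1, C2, C3, C6 are pairwise disjoint (C1={P3,P11,P12}; C2={P4,P6,P7}; C3={P1,P5,P9}; C6={P8,P10,P13}).
Every remaining set overlaps one of these, and no 5 of the listed sets are pairwise disjoint, so 4 is the maximum.

4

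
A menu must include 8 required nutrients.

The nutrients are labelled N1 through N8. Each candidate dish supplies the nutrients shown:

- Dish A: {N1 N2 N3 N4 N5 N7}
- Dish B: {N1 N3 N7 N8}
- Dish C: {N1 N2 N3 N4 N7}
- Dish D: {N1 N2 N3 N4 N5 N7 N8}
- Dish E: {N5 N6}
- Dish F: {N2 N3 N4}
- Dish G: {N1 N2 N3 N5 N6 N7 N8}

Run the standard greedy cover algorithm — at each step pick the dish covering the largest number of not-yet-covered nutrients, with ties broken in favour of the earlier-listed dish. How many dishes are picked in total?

2

Greedy: pick D (covers 7 new) → pick E (covers 1 new). Total picks: 2.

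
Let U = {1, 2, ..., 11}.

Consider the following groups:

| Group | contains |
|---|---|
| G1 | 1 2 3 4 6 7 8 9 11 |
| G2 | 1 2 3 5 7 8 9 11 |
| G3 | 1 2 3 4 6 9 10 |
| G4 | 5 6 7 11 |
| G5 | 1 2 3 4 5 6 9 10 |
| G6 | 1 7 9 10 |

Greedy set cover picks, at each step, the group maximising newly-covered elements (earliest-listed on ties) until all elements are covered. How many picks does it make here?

2

Greedy: pick G1 (covers 9 new) → pick G5 (covers 2 new). Total picks: 2.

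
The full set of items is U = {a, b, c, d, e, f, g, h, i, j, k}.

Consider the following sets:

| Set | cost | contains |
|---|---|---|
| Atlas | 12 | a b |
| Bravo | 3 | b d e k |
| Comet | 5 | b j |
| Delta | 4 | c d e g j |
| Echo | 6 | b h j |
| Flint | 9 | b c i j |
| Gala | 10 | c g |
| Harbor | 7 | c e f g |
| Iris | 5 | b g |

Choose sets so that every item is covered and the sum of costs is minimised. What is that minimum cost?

37

Atlas, Bravo, Echo, Flint, Harbor together cover every item (Atlas ∪ Bravo ∪ Echo ∪ Flint ∪ Harbor = {a, b, c, d, e, f, g, h, i, j, k}); total cost 12 + 3 + 6 + 9 + 7 = 37.
The greedy pick Bravo, Delta, Echo, Harbor, Flint, Atlas costs 41; no covering selection beats 37.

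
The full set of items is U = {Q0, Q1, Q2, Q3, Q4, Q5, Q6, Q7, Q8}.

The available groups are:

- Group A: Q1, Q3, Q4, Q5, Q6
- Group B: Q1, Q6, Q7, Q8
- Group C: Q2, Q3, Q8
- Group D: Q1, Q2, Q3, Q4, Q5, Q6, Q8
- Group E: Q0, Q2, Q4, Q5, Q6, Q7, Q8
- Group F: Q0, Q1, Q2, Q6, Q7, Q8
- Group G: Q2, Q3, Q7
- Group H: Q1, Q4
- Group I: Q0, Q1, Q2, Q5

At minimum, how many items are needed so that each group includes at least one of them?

2

T = {Q1, Q2} meets every group (each contains at least one member of T), and |T| = 2.
The groups C, H are pairwise disjoint, so any hitting set needs a separate item for each — at least 2. Hence 2 is optimal.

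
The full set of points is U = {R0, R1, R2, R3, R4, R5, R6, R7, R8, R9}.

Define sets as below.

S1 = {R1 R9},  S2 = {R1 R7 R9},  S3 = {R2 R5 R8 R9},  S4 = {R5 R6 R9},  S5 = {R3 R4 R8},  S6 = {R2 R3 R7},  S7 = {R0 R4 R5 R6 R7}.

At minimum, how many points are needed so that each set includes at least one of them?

3

The 3 points {R3, R4, R9} hit every set.
No choice of 2 points meets every set, so 3 is the minimum.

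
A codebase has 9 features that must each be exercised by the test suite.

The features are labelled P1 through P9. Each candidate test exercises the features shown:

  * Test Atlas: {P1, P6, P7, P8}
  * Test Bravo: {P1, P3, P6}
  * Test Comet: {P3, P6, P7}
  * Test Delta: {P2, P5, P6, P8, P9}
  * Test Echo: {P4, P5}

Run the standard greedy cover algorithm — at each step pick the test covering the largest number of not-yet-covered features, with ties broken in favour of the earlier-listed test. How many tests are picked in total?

Greedy: pick Delta (covers 5 new) → pick Atlas (covers 2 new) → pick Bravo (covers 1 new) → pick Echo (covers 1 new). Total picks: 4.

4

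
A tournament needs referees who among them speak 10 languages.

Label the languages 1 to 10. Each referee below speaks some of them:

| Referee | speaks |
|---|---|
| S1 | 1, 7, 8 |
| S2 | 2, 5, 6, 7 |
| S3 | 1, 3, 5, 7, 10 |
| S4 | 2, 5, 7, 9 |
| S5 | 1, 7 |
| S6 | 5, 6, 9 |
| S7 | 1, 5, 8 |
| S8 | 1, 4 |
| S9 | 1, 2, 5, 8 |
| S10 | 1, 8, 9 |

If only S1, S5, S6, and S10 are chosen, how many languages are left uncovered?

Union of S1, S5, S6, S10 = {1, 5, 6, 7, 8, 9}.
Not covered: 2, 3, 4, 10 — 4 languages.

4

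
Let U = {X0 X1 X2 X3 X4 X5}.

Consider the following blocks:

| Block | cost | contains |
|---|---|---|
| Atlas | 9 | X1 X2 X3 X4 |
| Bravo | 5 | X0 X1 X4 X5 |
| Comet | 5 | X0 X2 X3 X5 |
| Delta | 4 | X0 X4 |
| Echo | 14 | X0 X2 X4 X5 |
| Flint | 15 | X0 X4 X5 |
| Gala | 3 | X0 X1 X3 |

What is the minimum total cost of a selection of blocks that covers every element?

Bravo, Comet together cover every element (Bravo ∪ Comet = {X0, X1, X2, X3, X4, X5}); total cost 5 + 5 = 10.
The greedy pick Gala, Bravo, Comet costs 13; no covering selection beats 10.

10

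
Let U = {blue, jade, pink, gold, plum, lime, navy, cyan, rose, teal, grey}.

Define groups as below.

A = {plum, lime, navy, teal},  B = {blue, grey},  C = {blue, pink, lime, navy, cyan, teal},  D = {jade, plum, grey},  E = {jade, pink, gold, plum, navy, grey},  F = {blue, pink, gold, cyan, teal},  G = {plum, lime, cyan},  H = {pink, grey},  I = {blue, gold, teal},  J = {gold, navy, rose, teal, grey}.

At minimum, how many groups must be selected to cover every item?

C and D and J together: C ∪ D ∪ J = {blue, jade, pink, gold, plum, lime, navy, cyan, rose, teal, grey} — every item is covered.
Only J contains rose, so J is forced; the remaining 6 items need at least 2 more groups (each remaining group adds at most 4) — so at least 3 groups are needed, and 3 is optimal.

3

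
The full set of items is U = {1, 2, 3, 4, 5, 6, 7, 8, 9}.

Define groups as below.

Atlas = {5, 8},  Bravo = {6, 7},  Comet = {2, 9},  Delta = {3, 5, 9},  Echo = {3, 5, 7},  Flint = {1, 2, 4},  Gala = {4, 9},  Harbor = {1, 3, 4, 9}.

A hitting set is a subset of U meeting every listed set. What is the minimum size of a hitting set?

4

H = {1, 5, 7, 9} meets every group (each contains at least one member of H), and |H| = 4.
No choice of 3 items meets every group, so 4 is the minimum.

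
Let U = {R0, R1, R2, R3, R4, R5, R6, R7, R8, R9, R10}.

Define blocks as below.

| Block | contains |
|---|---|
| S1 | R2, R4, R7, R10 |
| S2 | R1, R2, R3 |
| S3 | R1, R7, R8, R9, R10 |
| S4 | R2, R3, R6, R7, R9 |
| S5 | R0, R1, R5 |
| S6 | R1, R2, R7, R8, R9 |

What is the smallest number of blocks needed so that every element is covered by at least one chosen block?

4

Take {S1, S4, S5, S6}. Their union is {R0, R1, R2, R3, R4, R5, R6, R7, R8, R9, R10}, which is all 11 elements.
Only S1 contains R4, so S1 is forced; the remaining 7 elements need at least 3 more blocks (each remaining block adds at most 3) — so at least 4 blocks are needed, and 4 is optimal.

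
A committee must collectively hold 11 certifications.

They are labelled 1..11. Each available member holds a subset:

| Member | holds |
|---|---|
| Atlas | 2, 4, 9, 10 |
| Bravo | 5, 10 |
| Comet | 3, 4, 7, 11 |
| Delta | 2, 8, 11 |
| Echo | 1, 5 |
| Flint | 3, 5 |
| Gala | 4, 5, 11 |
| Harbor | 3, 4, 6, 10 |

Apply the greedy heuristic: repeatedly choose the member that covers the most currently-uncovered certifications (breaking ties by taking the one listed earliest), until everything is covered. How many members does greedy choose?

5

Greedy: pick Atlas (covers 4 new) → pick Comet (covers 3 new) → pick Echo (covers 2 new) → pick Delta (covers 1 new) → pick Harbor (covers 1 new). Total picks: 5.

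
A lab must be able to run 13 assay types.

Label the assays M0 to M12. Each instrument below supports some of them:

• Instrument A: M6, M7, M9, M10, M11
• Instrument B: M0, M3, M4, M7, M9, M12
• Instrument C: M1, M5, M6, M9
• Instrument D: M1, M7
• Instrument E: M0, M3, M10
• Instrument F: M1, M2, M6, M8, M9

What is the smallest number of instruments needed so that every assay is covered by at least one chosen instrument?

4

Take {A, B, C, F}. Their union is {M0, M1, M2, M3, M4, M5, M6, M7, M8, M9, M10, M11, M12}, which is all 13 assays.
No 3 of the 6 instruments cover everything (all 20 combinations miss at least one assay), so 4 is optimal.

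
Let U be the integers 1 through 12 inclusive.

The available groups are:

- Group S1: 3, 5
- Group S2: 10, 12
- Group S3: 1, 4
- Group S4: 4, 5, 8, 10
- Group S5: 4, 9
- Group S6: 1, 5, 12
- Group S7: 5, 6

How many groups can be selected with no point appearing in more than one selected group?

S2, S5, S7 are pairwise disjoint (S2={10,12}; S5={4,9}; S7={5,6}).
Every remaining group overlaps one of these, and no 4 of the listed groups are pairwise disjoint, so 3 is the maximum.

3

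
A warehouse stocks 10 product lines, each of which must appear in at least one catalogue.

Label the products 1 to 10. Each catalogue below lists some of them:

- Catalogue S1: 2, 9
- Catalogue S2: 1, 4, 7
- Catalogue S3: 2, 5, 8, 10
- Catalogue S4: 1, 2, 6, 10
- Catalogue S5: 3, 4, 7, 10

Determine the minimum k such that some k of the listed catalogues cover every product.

4

S1 and S3 and S4 and S5 together: S1 ∪ S3 ∪ S4 ∪ S5 = {1, 2, 3, 4, 5, 6, 7, 8, 9, 10} — every product is covered.
No 3 of the 5 catalogues cover everything (all 10 combinations miss at least one product), so 4 is optimal.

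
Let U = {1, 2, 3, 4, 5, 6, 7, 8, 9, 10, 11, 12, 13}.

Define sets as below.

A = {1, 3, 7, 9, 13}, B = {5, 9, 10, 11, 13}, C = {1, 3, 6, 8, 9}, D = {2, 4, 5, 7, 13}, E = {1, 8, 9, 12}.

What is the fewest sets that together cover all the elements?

4

Take {B, C, D, E}. Their union is {1, 2, 3, 4, 5, 6, 7, 8, 9, 10, 11, 12, 13}, which is all 13 elements.
No 3 of the 5 sets cover everything (all 10 combinations miss at least one element), so 4 is optimal.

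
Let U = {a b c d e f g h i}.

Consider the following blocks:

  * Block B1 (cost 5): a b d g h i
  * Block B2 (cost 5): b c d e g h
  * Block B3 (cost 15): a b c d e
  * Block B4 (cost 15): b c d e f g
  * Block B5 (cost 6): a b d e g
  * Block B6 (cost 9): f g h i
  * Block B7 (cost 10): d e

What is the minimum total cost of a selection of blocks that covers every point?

B1, B2, B6 together cover every point (B1 ∪ B2 ∪ B6 = {a, b, c, d, e, f, g, h, i}); total cost 5 + 5 + 9 = 19.
No covering selection has total cost below 19.

19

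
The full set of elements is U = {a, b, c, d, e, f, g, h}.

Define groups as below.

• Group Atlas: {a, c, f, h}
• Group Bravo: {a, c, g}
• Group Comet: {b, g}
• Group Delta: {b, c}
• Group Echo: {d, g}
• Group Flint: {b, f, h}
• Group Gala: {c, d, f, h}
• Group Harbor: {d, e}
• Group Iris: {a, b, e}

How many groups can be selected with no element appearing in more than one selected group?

Bravo, Flint, Harbor are pairwise disjoint (Bravo={a,c,g}; Flint={b,f,h}; Harbor={d,e}).
Every remaining group overlaps one of these, and no 4 of the listed groups are pairwise disjoint, so 3 is the maximum.

3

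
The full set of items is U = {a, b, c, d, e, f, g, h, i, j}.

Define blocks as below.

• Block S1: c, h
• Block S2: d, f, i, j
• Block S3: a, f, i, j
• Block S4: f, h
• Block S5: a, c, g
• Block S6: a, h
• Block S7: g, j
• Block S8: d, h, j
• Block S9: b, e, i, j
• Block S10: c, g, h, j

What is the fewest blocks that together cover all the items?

S2, S5, S8, and S9 cover everything between them: the union {a, b, c, d, e, f, g, h, i, j} is all of U.
No 3 of the 10 blocks cover everything (all 120 combinations miss at least one item), so 4 is optimal.

4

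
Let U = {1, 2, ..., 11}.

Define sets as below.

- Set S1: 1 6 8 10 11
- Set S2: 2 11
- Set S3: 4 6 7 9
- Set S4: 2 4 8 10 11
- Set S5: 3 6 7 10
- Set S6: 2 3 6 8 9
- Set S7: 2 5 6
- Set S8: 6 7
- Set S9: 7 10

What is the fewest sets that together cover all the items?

4

S1, S3, S5, and S7 cover everything between them: the union {1, 2, 3, 4, 5, 6, 7, 8, 9, 10, 11} is all of U.
No 3 of the 9 sets cover everything (all 84 combinations miss at least one item), so 4 is optimal.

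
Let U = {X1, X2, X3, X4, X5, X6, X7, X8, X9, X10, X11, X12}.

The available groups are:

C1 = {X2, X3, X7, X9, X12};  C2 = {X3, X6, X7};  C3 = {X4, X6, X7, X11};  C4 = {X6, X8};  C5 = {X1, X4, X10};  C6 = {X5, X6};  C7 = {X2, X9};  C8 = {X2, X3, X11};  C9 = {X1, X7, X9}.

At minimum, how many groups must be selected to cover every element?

5

C1, C4, C5, C6, and C8 cover everything between them: the union {X1, X2, X3, X4, X5, X6, X7, X8, X9, X10, X11, X12} is all of U.
No 4 of the 9 groups cover everything (all 126 combinations miss at least one element), so 5 is optimal.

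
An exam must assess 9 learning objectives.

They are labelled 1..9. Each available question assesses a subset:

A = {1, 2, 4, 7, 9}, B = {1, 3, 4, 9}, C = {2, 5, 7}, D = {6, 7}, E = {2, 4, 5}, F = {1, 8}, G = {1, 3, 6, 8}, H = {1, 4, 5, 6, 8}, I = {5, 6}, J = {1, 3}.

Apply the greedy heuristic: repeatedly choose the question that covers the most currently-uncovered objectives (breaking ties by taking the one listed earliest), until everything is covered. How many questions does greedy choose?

3

Greedy: pick A (covers 5 new) → pick G (covers 3 new) → pick C (covers 1 new). Total picks: 3.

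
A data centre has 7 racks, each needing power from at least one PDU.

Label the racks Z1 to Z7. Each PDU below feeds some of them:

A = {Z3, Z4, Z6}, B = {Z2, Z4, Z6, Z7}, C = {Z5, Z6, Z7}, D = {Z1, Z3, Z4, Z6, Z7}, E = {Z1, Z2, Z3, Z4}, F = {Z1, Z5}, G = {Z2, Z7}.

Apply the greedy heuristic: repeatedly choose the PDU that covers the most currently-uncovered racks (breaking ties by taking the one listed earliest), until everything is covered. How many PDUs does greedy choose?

Greedy: pick D (covers 5 new) → pick B (covers 1 new) → pick C (covers 1 new). Total picks: 3.
(The true minimum cover uses only 2 PDUs, so greedy is not optimal here.)

3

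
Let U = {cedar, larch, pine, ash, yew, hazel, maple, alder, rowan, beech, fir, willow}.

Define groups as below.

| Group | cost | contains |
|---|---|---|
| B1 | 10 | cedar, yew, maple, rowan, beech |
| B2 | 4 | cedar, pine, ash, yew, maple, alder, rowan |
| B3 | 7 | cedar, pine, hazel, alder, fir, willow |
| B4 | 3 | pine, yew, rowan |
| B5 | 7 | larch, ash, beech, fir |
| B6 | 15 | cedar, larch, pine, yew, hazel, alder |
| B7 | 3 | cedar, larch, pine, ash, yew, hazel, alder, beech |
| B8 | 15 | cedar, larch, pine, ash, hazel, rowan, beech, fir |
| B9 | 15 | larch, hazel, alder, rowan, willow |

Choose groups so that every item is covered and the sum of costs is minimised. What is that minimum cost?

B2, B3, B7 together cover every item (B2 ∪ B3 ∪ B7 = {cedar, larch, pine, ash, yew, hazel, maple, alder, rowan, beech, fir, willow}); total cost 4 + 7 + 3 = 14.
No covering selection has total cost below 14.

14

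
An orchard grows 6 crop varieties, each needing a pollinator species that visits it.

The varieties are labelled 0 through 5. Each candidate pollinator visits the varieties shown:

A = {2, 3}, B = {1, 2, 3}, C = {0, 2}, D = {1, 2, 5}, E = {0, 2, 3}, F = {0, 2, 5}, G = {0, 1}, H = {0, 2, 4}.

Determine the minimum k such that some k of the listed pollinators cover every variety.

D and E and H together: D ∪ E ∪ H = {0, 1, 2, 3, 4, 5} — every variety is covered.
Only H contains 4, so H is forced; the remaining 3 varieties need at least 2 more pollinators (each remaining pollinator adds at most 2) — so at least 3 pollinators are needed, and 3 is optimal.

3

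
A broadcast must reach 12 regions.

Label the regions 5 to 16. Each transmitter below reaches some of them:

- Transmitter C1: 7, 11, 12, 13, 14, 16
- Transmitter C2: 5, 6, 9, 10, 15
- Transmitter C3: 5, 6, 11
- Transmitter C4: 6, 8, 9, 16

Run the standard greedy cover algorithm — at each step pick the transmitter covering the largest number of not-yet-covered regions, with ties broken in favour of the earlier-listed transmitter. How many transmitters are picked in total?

Greedy: pick C1 (covers 6 new) → pick C2 (covers 5 new) → pick C4 (covers 1 new). Total picks: 3.

3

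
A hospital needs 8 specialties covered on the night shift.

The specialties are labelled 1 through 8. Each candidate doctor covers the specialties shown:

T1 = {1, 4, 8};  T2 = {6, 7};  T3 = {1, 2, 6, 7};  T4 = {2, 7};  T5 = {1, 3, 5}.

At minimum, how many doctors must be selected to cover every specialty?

3

T1 and T3 and T5 together: T1 ∪ T3 ∪ T5 = {1, 2, 3, 4, 5, 6, 7, 8} — every specialty is covered.
Only T5 contains 3, so T5 is forced; the remaining 5 specialties need at least 2 more doctors (each remaining doctor adds at most 3) — so at least 3 doctors are needed, and 3 is optimal.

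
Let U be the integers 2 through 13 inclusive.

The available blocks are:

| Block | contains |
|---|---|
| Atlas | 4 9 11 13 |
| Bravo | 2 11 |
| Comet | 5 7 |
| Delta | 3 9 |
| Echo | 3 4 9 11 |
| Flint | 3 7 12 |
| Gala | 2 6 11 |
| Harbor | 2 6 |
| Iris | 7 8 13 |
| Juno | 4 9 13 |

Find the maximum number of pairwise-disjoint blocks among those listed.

Comet, Echo, Harbor are pairwise disjoint (Comet={5,7}; Echo={3,4,9,11}; Harbor={2,6}).
Every remaining block overlaps one of these, and no 4 of the listed blocks are pairwise disjoint, so 3 is the maximum.

3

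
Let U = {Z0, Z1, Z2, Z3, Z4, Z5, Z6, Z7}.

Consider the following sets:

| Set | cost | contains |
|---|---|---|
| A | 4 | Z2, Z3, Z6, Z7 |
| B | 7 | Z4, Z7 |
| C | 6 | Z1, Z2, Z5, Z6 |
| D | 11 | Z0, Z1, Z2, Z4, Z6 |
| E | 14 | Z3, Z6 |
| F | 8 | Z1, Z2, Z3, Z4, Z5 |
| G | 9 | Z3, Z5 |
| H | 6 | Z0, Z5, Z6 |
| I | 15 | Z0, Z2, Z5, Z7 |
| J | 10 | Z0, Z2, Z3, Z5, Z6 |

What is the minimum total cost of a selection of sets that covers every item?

18

A, F, H together cover every item (A ∪ F ∪ H = {Z0, Z1, Z2, Z3, Z4, Z5, Z6, Z7}); total cost 4 + 8 + 6 = 18.
No covering selection has total cost below 18.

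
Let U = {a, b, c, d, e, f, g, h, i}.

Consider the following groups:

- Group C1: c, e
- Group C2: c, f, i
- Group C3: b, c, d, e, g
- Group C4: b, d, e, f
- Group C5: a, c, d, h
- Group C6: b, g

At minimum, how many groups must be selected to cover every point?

C2 and C3 and C5 together: C2 ∪ C3 ∪ C5 = {a, b, c, d, e, f, g, h, i} — every point is covered.
Only C5 contains a, so C5 is forced; the remaining 5 points need at least 2 more groups (each remaining group adds at most 3) — so at least 3 groups are needed, and 3 is optimal.

3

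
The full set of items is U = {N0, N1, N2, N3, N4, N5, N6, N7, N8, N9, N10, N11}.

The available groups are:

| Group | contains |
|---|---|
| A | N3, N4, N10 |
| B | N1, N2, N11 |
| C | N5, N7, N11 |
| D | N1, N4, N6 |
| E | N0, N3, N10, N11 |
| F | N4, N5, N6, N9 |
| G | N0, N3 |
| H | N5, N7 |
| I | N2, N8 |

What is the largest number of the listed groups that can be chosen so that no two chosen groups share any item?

4

C, D, G, I are pairwise disjoint (C={N5,N7,N11}; D={N1,N4,N6}; G={N0,N3}; I={N2,N8}).
Every remaining group overlaps one of these, and no 5 of the listed groups are pairwise disjoint, so 4 is the maximum.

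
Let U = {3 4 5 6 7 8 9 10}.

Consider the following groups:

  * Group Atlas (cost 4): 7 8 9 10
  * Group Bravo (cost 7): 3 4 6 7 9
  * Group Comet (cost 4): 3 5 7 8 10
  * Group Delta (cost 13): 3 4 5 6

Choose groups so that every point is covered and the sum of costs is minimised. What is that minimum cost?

Bravo, Comet together cover every point (Bravo ∪ Comet = {3, 4, 5, 6, 7, 8, 9, 10}); total cost 7 + 4 = 11.
No covering selection has total cost below 11.

11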